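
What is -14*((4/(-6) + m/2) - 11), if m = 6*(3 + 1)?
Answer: -14/3 ≈ -4.6667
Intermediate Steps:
m = 24 (m = 6*4 = 24)
-14*((4/(-6) + m/2) - 11) = -14*((4/(-6) + 24/2) - 11) = -14*((4*(-⅙) + 24*(½)) - 11) = -14*((-⅔ + 12) - 11) = -14*(34/3 - 11) = -14*⅓ = -14/3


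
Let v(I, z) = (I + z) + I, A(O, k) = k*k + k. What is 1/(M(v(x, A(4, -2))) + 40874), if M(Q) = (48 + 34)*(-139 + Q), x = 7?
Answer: 1/30788 ≈ 3.2480e-5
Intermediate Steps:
A(O, k) = k + k² (A(O, k) = k² + k = k + k²)
v(I, z) = z + 2*I
M(Q) = -11398 + 82*Q (M(Q) = 82*(-139 + Q) = -11398 + 82*Q)
1/(M(v(x, A(4, -2))) + 40874) = 1/((-11398 + 82*(-2*(1 - 2) + 2*7)) + 40874) = 1/((-11398 + 82*(-2*(-1) + 14)) + 40874) = 1/((-11398 + 82*(2 + 14)) + 40874) = 1/((-11398 + 82*16) + 40874) = 1/((-11398 + 1312) + 40874) = 1/(-10086 + 40874) = 1/30788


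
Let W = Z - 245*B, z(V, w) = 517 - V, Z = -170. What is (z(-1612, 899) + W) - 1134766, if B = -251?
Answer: -1071312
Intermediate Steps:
W = 61325 (W = -170 - 245*(-251) = -170 + 61495 = 61325)
(z(-1612, 899) + W) - 1134766 = ((517 - 1*(-1612)) + 61325) - 1134766 = ((517 + 1612) + 61325) - 1134766 = (2129 + 61325) - 1134766 = 63454 - 1134766 = -1071312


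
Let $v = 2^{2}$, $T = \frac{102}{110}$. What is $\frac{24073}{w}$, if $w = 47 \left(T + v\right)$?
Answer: $\frac{1324015}{12737} \approx 103.95$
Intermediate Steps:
$T = \frac{51}{55}$ ($T = 102 \cdot \frac{1}{110} = \frac{51}{55} \approx 0.92727$)
$v = 4$
$w = \frac{12737}{55}$ ($w = 47 \left(\frac{51}{55} + 4\right) = 47 \cdot \frac{271}{55} = \frac{12737}{55} \approx 231.58$)
$\frac{24073}{w} = \frac{24073}{\frac{12737}{55}} = 24073 \cdot \frac{55}{12737} = \frac{1324015}{12737}$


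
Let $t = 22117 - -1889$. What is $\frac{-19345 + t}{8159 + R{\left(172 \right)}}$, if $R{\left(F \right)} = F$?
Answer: $\frac{4661}{8331} \approx 0.55948$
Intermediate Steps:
$t = 24006$ ($t = 22117 + 1889 = 24006$)
$\frac{-19345 + t}{8159 + R{\left(172 \right)}} = \frac{-19345 + 24006}{8159 + 172} = \frac{4661}{8331}$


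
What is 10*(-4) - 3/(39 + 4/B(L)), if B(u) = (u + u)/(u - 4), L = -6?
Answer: -5089/127 ≈ -40.071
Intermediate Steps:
B(u) = 2*u/(-4 + u) (B(u) = (2*u)/(-4 + u) = 2*u/(-4 + u))
10*(-4) - 3/(39 + 4/B(L)) = 10*(-4) - 3/(39 + 4/((2*(-6)/(-4 - 6)))) = -40 - 3/(39 + 4/((2*(-6)/(-10)))) = -40 - 3/(39 + 4/((2*(-6)*(-1/10)))) = -40 - 3/(39 + 4/(6/5)) = -40 - 3/(39 + 4*(5/6)) = -40 - 3/(39 + 10/3) = -40 - 3/127/3 = -40 - 3*3/127 = -40 - 9/127 = -5089/127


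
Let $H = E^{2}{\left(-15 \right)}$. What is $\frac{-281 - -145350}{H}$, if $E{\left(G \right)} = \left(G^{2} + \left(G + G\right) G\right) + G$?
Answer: $\frac{145069}{435600} \approx 0.33303$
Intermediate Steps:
$E{\left(G \right)} = G + 3 G^{2}$ ($E{\left(G \right)} = \left(G^{2} + 2 G G\right) + G = \left(G^{2} + 2 G^{2}\right) + G = 3 G^{2} + G = G + 3 G^{2}$)
$H = 435600$ ($H = \left(- 15 \left(1 + 3 \left(-15\right)\right)\right)^{2} = \left(- 15 \left(1 - 45\right)\right)^{2} = \left(\left(-15\right) \left(-44\right)\right)^{2} = 660^{2} = 435600$)
$\frac{-281 - -145350}{H} = \frac{-281 - -145350}{435600} = \left(-281 + 145350\right) \frac{1}{435600} = 145069 \cdot \frac{1}{435600} = \frac{145069}{435600}$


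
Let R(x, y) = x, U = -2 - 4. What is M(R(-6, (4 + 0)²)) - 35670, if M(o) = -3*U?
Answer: -35652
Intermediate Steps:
U = -6
M(o) = 18 (M(o) = -3*(-6) = 18)
M(R(-6, (4 + 0)²)) - 35670 = 18 - 35670 = -35652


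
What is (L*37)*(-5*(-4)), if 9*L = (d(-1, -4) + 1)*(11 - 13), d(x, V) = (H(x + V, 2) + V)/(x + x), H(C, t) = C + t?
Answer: -740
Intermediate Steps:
d(x, V) = (2 + x + 2*V)/(2*x) (d(x, V) = (((x + V) + 2) + V)/(x + x) = (((V + x) + 2) + V)/((2*x)) = ((2 + V + x) + V)*(1/(2*x)) = (2 + x + 2*V)*(1/(2*x)) = (2 + x + 2*V)/(2*x))
L = -1 (L = (((1 - 4 + (½)*(-1))/(-1) + 1)*(11 - 13))/9 = ((-(1 - 4 - ½) + 1)*(-2))/9 = ((-1*(-7/2) + 1)*(-2))/9 = ((7/2 + 1)*(-2))/9 = ((9/2)*(-2))/9 = (⅑)*(-9) = -1)
(L*37)*(-5*(-4)) = (-1*37)*(-5*(-4)) = -37*20 = -740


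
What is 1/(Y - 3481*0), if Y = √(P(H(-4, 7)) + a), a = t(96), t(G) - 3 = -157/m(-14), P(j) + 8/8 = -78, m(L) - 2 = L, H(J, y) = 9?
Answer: -2*I*√2265/755 ≈ -0.12607*I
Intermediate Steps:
m(L) = 2 + L
P(j) = -79 (P(j) = -1 - 78 = -79)
t(G) = 193/12 (t(G) = 3 - 157/(2 - 14) = 3 - 157/(-12) = 3 - 157*(-1/12) = 3 + 157/12 = 193/12)
a = 193/12 ≈ 16.083
Y = I*√2265/6 (Y = √(-79 + 193/12) = √(-755/12) = I*√2265/6 ≈ 7.932*I)
1/(Y - 3481*0) = 1/(I*√2265/6 - 3481*0) = 1/(I*√2265/6 + 0) = 1/(I*√2265/6) = -2*I*√2265/755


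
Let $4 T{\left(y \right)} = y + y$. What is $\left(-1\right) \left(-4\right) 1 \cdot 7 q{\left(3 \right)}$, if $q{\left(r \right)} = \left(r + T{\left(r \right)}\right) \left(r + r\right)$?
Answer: $756$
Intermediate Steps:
$T{\left(y \right)} = \frac{y}{2}$ ($T{\left(y \right)} = \frac{y + y}{4} = \frac{2 y}{4} = \frac{y}{2}$)
$q{\left(r \right)} = 3 r^{2}$ ($q{\left(r \right)} = \left(r + \frac{r}{2}\right) \left(r + r\right) = \frac{3 r}{2} \cdot 2 r = 3 r^{2}$)
$\left(-1\right) \left(-4\right) 1 \cdot 7 q{\left(3 \right)} = \left(-1\right) \left(-4\right) 1 \cdot 7 \cdot 3 \cdot 3^{2} = 4 \cdot 1 \cdot 7 \cdot 3 \cdot 9 = 4 \cdot 7 \cdot 27 = 28 \cdot 27 = 756$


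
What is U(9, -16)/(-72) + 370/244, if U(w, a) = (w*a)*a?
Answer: -3719/122 ≈ -30.484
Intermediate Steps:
U(w, a) = w*a**2 (U(w, a) = (a*w)*a = w*a**2)
U(9, -16)/(-72) + 370/244 = (9*(-16)**2)/(-72) + 370/244 = (9*256)*(-1/72) + 370*(1/244) = 2304*(-1/72) + 185/122 = -32 + 185/122 = -3719/122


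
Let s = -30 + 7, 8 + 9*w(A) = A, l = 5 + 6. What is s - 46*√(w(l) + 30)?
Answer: -23 - 46*√273/3 ≈ -276.35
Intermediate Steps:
l = 11
w(A) = -8/9 + A/9
s = -23
s - 46*√(w(l) + 30) = -23 - 46*√((-8/9 + (⅑)*11) + 30) = -23 - 46*√((-8/9 + 11/9) + 30) = -23 - 46*√(⅓ + 30) = -23 - 46*√273/3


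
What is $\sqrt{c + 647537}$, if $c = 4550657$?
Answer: $\sqrt{5198194} \approx 2280.0$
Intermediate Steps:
$\sqrt{c + 647537} = \sqrt{4550657 + 647537} = \sqrt{5198194}$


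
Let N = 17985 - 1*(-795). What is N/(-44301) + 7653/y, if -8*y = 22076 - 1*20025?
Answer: -916934068/30287117 ≈ -30.275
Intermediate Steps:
N = 18780 (N = 17985 + 795 = 18780)
y = -2051/8 (y = -(22076 - 1*20025)/8 = -(22076 - 20025)/8 = -⅛*2051 = -2051/8 ≈ -256.38)
N/(-44301) + 7653/y = 18780/(-44301) + 7653/(-2051/8) = 18780*(-1/44301) + 7653*(-8/2051) = -6260/14767 - 61224/2051 = -916934068/30287117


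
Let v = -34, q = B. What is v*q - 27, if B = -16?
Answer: 517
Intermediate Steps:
q = -16
v*q - 27 = -34*(-16) - 27 = 544 - 27 = 517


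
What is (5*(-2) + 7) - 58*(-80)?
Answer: 4637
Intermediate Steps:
(5*(-2) + 7) - 58*(-80) = (-10 + 7) + 4640 = -3 + 4640 = 4637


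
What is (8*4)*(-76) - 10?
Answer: -2442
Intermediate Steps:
(8*4)*(-76) - 10 = 32*(-76) - 10 = -2432 - 10 = -2442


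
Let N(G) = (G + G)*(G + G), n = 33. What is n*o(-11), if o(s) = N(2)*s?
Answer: -5808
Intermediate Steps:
N(G) = 4*G² (N(G) = (2*G)*(2*G) = 4*G²)
o(s) = 16*s (o(s) = (4*2²)*s = (4*4)*s = 16*s)
n*o(-11) = 33*(16*(-11)) = 33*(-176) = -5808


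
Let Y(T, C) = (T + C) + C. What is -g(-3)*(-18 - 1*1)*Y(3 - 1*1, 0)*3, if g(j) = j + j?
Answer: -684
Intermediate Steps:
g(j) = 2*j
Y(T, C) = T + 2*C (Y(T, C) = (C + T) + C = T + 2*C)
-g(-3)*(-18 - 1*1)*Y(3 - 1*1, 0)*3 = -(2*(-3))*(-18 - 1*1)*((3 - 1*1) + 2*0)*3 = -(-6*(-18 - 1))*((3 - 1) + 0)*3 = -(-6*(-19))*(2 + 0)*3 = -114*2*3 = -114*6 = -1*684 = -684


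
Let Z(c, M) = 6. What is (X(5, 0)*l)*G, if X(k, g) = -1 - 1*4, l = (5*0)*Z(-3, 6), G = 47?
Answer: 0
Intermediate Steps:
l = 0 (l = (5*0)*6 = 0*6 = 0)
X(k, g) = -5 (X(k, g) = -1 - 4 = -5)
(X(5, 0)*l)*G = -5*0*47 = 0*47 = 0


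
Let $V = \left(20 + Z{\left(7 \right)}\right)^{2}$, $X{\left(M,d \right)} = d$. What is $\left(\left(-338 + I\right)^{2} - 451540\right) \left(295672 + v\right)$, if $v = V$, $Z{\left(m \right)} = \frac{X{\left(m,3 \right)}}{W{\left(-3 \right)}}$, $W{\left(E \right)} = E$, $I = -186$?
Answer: $-52387183812$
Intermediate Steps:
$Z{\left(m \right)} = -1$ ($Z{\left(m \right)} = \frac{3}{-3} = 3 \left(- \frac{1}{3}\right) = -1$)
$V = 361$ ($V = \left(20 - 1\right)^{2} = 19^{2} = 361$)
$v = 361$
$\left(\left(-338 + I\right)^{2} - 451540\right) \left(295672 + v\right) = \left(\left(-338 - 186\right)^{2} - 451540\right) \left(295672 + 361\right) = \left(\left(-524\right)^{2} - 451540\right) 296033 = \left(274576 - 451540\right) 296033 = \left(-176964\right) 296033 = -52387183812$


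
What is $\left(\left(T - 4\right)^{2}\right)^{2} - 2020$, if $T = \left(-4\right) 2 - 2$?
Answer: $36396$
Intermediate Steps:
$T = -10$ ($T = -8 - 2 = -10$)
$\left(\left(T - 4\right)^{2}\right)^{2} - 2020 = \left(\left(-10 - 4\right)^{2}\right)^{2} - 2020 = \left(\left(-14\right)^{2}\right)^{2} - 2020 = 196^{2} - 2020 = 38416 - 2020 = 36396$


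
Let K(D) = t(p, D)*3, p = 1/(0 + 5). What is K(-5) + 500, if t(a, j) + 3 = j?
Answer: 476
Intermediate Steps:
p = 1/5 ≈ 0.20000
t(a, j) = -3 + j
K(D) = -9 + 3*D (K(D) = (-3 + D)*3 = -9 + 3*D)
K(-5) + 500 = (-9 + 3*(-5)) + 500 = (-9 - 15) + 500 = -24 + 500 = 476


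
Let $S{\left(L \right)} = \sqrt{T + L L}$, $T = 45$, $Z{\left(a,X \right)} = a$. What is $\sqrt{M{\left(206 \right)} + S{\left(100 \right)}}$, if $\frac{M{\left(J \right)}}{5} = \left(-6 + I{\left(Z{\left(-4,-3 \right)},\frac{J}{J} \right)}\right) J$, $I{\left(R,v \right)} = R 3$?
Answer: $\sqrt{-18540 + 7 \sqrt{205}} \approx 135.79 i$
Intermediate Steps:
$I{\left(R,v \right)} = 3 R$
$S{\left(L \right)} = \sqrt{45 + L^{2}}$ ($S{\left(L \right)} = \sqrt{45 + L L} = \sqrt{45 + L^{2}}$)
$M{\left(J \right)} = - 90 J$ ($M{\left(J \right)} = 5 \left(-6 + 3 \left(-4\right)\right) J = 5 \left(-6 - 12\right) J = 5 \left(- 18 J\right) = - 90 J$)
$\sqrt{M{\left(206 \right)} + S{\left(100 \right)}} = \sqrt{\left(-90\right) 206 + \sqrt{45 + 100^{2}}} = \sqrt{-18540 + \sqrt{45 + 10000}} = \sqrt{-18540 + \sqrt{10045}} = \sqrt{-18540 + 7 \sqrt{205}}$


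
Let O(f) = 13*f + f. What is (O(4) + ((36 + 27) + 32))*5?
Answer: 755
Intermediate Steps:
O(f) = 14*f
(O(4) + ((36 + 27) + 32))*5 = (14*4 + ((36 + 27) + 32))*5 = (56 + (63 + 32))*5 = (56 + 95)*5 = 151*5 = 755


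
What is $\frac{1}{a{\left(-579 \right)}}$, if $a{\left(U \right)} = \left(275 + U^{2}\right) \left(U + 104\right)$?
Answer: $- \frac{1}{159370100} \approx -6.2747 \cdot 10^{-9}$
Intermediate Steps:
$a{\left(U \right)} = \left(104 + U\right) \left(275 + U^{2}\right)$ ($a{\left(U \right)} = \left(275 + U^{2}\right) \left(104 + U\right) = \left(104 + U\right) \left(275 + U^{2}\right)$)
$\frac{1}{a{\left(-579 \right)}} = \frac{1}{28600 + \left(-579\right)^{3} + 104 \left(-579\right)^{2} + 275 \left(-579\right)} = \frac{1}{28600 - 194104539 + 104 \cdot 335241 - 159225} = \frac{1}{28600 - 194104539 + 34865064 - 159225} = \frac{1}{-159370100} = - \frac{1}{159370100}$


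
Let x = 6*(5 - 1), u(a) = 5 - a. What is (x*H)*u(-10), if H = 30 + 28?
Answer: 20880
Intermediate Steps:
x = 24 (x = 6*4 = 24)
H = 58
(x*H)*u(-10) = (24*58)*(5 - 1*(-10)) = 1392*(5 + 10) = 1392*15 = 20880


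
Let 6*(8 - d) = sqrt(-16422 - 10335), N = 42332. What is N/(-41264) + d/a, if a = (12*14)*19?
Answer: -4212301/4116084 - I*sqrt(2973)/6384 ≈ -1.0234 - 0.0085409*I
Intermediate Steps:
a = 3192 (a = 168*19 = 3192)
d = 8 - I*sqrt(2973)/2 (d = 8 - sqrt(-16422 - 10335)/6 = 8 - I*sqrt(2973)/2 ≈ 8.0 - 27.263*I)
N/(-41264) + d/a = 42332/(-41264) + (8 - I*sqrt(2973)/2)/3192 = 42332*(-1/41264) + (8 - I*sqrt(2973)/2)*(1/3192) = -10583/10316 + (1/399 - I*sqrt(2973)/6384) = -4212301/4116084 - I*sqrt(2973)/6384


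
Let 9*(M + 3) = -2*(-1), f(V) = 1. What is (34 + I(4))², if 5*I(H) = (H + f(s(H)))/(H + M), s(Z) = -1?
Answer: 146689/121 ≈ 1212.3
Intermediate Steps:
M = -25/9 (M = -3 + (-2*(-1))/9 = -3 + (⅑)*2 = -3 + 2/9 = -25/9 ≈ -2.7778)
I(H) = (1 + H)/(5*(-25/9 + H)) (I(H) = ((H + 1)/(H - 25/9))/5 = ((1 + H)/(-25/9 + H))/5 = (1 + H)/(5*(-25/9 + H)))
(34 + I(4))² = (34 + 9*(1 + 4)/(5*(-25 + 9*4)))² = (34 + (9/5)*5/(-25 + 36))² = (34 + (9/5)*5/11)² = (34 + (9/5)*(1/11)*5)² = (34 + 9/11)² = (383/11)² = 146689/121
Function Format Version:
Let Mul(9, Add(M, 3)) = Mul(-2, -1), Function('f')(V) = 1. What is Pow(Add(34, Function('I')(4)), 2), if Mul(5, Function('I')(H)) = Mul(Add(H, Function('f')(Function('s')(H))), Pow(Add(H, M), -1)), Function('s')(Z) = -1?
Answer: Rational(146689, 121) ≈ 1212.3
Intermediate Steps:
M = Rational(-25, 9) (M = Add(-3, Mul(Rational(1, 9), Mul(-2, -1))) = Add(-3, Mul(Rational(1, 9), 2)) = Add(-3, Rational(2, 9)) = Rational(-25, 9) ≈ -2.7778)
Function('I')(H) = Mul(Rational(1, 5), Pow(Add(Rational(-25, 9), H), -1), Add(1, H)) (Function('I')(H) = Mul(Rational(1, 5), Mul(Add(H, 1), Pow(Add(H, Rational(-25, 9)), -1))) = Mul(Rational(1, 5), Mul(Add(1, H), Pow(Add(Rational(-25, 9), H), -1))) = Mul(Rational(1, 5), Mul(Pow(Add(Rational(-25, 9), H), -1), Add(1, H))) = Mul(Rational(1, 5), Pow(Add(Rational(-25, 9), H), -1), Add(1, H)))
Pow(Add(34, Function('I')(4)), 2) = Pow(Add(34, Mul(Rational(9, 5), Pow(Add(-25, Mul(9, 4)), -1), Add(1, 4))), 2) = Pow(Add(34, Mul(Rational(9, 5), Pow(Add(-25, 36), -1), 5)), 2) = Pow(Add(34, Mul(Rational(9, 5), Pow(11, -1), 5)), 2) = Pow(Add(34, Mul(Rational(9, 5), Rational(1, 11), 5)), 2) = Pow(Add(34, Rational(9, 11)), 2) = Pow(Rational(383, 11), 2) = Rational(146689, 121)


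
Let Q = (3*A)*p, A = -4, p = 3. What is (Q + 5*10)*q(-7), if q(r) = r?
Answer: -98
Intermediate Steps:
Q = -36 (Q = (3*(-4))*3 = -12*3 = -36)
(Q + 5*10)*q(-7) = (-36 + 5*10)*(-7) = (-36 + 50)*(-7) = 14*(-7) = -98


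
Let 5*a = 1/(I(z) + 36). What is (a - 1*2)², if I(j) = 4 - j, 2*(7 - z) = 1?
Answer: 446224/112225 ≈ 3.9762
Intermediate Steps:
z = 13/2 (z = 7 - ½*1 = 7 - ½ = 13/2 ≈ 6.5000)
a = 2/335 (a = 1/(5*((4 - 1*13/2) + 36)) = 1/(5*((4 - 13/2) + 36)) = 1/(5*(-5/2 + 36)) = 1/(5*(67/2)) = (⅕)*(2/67) = 2/335 ≈ 0.0059702)
(a - 1*2)² = (2/335 - 1*2)² = (2/335 - 2)² = (-668/335)² = 446224/112225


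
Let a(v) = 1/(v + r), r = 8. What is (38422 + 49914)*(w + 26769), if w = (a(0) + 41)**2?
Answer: 10056264097/4 ≈ 2.5141e+9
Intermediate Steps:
a(v) = 1/(8 + v) (a(v) = 1/(v + 8) = 1/(8 + v))
w = 108241/64 (w = (1/(8 + 0) + 41)**2 = (1/8 + 41)**2 = (329/8)**2 = 108241/64 ≈ 1691.3)
(38422 + 49914)*(w + 26769) = (38422 + 49914)*(108241/64 + 26769) = 88336*(1821457/64) = 10056264097/4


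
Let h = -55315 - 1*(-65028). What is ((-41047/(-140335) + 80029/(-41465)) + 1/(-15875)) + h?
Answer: 282551640875822/29094953875 ≈ 9711.4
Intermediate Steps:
h = 9713 (h = -55315 + 65028 = 9713)
((-41047/(-140335) + 80029/(-41465)) + 1/(-15875)) + h = ((-41047/(-140335) + 80029/(-41465)) + 1/(-15875)) + 9713 = ((-41047*(-1/140335) + 80029*(-1/41465)) - 1/15875) + 9713 = ((41047/140335 - 80029/41465) - 1/15875) + 9713 = (-1905771172/1163798155 - 1/15875) + 9713 = -47646112053/29094953875 + 9713 = 282551640875822/29094953875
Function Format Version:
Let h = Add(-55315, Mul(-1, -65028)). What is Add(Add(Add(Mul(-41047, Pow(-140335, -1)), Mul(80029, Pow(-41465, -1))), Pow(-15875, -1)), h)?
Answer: Rational(282551640875822, 29094953875) ≈ 9711.4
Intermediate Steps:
h = 9713 (h = Add(-55315, 65028) = 9713)
Add(Add(Add(Mul(-41047, Pow(-140335, -1)), Mul(80029, Pow(-41465, -1))), Pow(-15875, -1)), h) = Add(Add(Add(Mul(-41047, Pow(-140335, -1)), Mul(80029, Pow(-41465, -1))), Pow(-15875, -1)), 9713) = Add(Add(Add(Mul(-41047, Rational(-1, 140335)), Mul(80029, Rational(-1, 41465))), Rational(-1, 15875)), 9713) = Add(Add(Add(Rational(41047, 140335), Rational(-80029, 41465)), Rational(-1, 15875)), 9713) = Add(Add(Rational(-1905771172, 1163798155), Rational(-1, 15875)), 9713) = Add(Rational(-47646112053, 29094953875), 9713) = Rational(282551640875822, 29094953875)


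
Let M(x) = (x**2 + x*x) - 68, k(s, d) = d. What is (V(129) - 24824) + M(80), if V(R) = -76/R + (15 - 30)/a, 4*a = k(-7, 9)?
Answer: -520268/43 ≈ -12099.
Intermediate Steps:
a = 9/4 (a = (1/4)*9 = 9/4 ≈ 2.2500)
M(x) = -68 + 2*x**2 (M(x) = (x**2 + x**2) - 68 = 2*x**2 - 68 = -68 + 2*x**2)
V(R) = -20/3 - 76/R (V(R) = -76/R + (15 - 30)/(9/4) = -76/R - 15*4/9 = -76/R - 20/3 = -20/3 - 76/R)
(V(129) - 24824) + M(80) = ((-20/3 - 76/129) - 24824) + (-68 + 2*80**2) = ((-20/3 - 76*1/129) - 24824) + (-68 + 2*6400) = ((-20/3 - 76/129) - 24824) + (-68 + 12800) = (-312/43 - 24824) + 12732 = -1067744/43 + 12732 = -520268/43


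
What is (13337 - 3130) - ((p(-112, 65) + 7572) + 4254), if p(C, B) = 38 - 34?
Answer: -1623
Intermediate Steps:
p(C, B) = 4
(13337 - 3130) - ((p(-112, 65) + 7572) + 4254) = (13337 - 3130) - ((4 + 7572) + 4254) = 10207 - (7576 + 4254) = 10207 - 1*11830 = 10207 - 11830 = -1623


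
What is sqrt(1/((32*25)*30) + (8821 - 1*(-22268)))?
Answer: sqrt(11192040015)/600 ≈ 176.32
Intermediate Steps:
sqrt(1/((32*25)*30) + (8821 - 1*(-22268))) = sqrt(1/(800*30) + (8821 + 22268)) = sqrt(1/24000 + 31089) = sqrt(746136001/24000) = sqrt(11192040015)/600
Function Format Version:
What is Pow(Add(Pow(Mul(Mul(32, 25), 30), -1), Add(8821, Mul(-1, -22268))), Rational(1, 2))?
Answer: Mul(Rational(1, 600), Pow(11192040015, Rational(1, 2))) ≈ 176.32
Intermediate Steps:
Pow(Add(Pow(Mul(Mul(32, 25), 30), -1), Add(8821, Mul(-1, -22268))), Rational(1, 2)) = Pow(Add(Pow(Mul(800, 30), -1), Add(8821, 22268)), Rational(1, 2)) = Pow(Add(Pow(24000, -1), 31089), Rational(1, 2)) = Pow(Add(Rational(1, 24000), 31089), Rational(1, 2)) = Pow(Rational(746136001, 24000), Rational(1, 2)) = Mul(Rational(1, 600), Pow(11192040015, Rational(1, 2)))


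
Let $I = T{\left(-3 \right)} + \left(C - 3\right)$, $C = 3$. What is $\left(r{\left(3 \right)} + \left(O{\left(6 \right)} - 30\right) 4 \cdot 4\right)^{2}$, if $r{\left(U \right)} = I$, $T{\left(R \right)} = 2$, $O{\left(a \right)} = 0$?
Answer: $228484$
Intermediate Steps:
$I = 2$ ($I = 2 + \left(3 - 3\right) = 2 + 0 = 2$)
$r{\left(U \right)} = 2$
$\left(r{\left(3 \right)} + \left(O{\left(6 \right)} - 30\right) 4 \cdot 4\right)^{2} = \left(2 + \left(0 - 30\right) 4 \cdot 4\right)^{2} = \left(2 + \left(-30\right) 4 \cdot 4\right)^{2} = \left(2 - 480\right)^{2} = \left(-478\right)^{2} = 228484$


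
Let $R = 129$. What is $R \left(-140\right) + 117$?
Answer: $-17943$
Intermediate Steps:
$R \left(-140\right) + 117 = 129 \left(-140\right) + 117 = -18060 + 117 = -17943$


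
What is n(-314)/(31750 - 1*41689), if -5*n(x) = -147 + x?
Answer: -461/49695 ≈ -0.0092766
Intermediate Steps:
n(x) = 147/5 - x/5 (n(x) = -(-147 + x)/5 = 147/5 - x/5)
n(-314)/(31750 - 1*41689) = (147/5 - ⅕*(-314))/(31750 - 1*41689) = (147/5 + 314/5)/(31750 - 41689) = (461/5)/(-9939) = (461/5)*(-1/9939) = -461/49695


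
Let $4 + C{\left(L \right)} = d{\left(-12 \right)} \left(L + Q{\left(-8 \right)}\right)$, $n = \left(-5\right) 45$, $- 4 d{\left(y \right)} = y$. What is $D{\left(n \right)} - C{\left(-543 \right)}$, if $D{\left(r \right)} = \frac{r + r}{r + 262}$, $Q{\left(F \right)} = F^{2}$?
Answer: $\frac{52867}{37} \approx 1428.8$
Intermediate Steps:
$d{\left(y \right)} = - \frac{y}{4}$
$n = -225$
$D{\left(r \right)} = \frac{2 r}{262 + r}$
$C{\left(L \right)} = 188 + 3 L$ ($C{\left(L \right)} = -4 + \left(- \frac{1}{4}\right) \left(-12\right) \left(L + \left(-8\right)^{2}\right) = -4 + 3 \left(L + 64\right) = -4 + 3 \left(64 + L\right) = -4 + \left(192 + 3 L\right) = 188 + 3 L$)
$D{\left(n \right)} - C{\left(-543 \right)} = 2 \left(-225\right) \frac{1}{262 - 225} - \left(188 + 3 \left(-543\right)\right) = 2 \left(-225\right) \frac{1}{37} - \left(188 - 1629\right) = 2 \left(-225\right) \frac{1}{37} - -1441 = - \frac{450}{37} + 1441 = \frac{52867}{37}$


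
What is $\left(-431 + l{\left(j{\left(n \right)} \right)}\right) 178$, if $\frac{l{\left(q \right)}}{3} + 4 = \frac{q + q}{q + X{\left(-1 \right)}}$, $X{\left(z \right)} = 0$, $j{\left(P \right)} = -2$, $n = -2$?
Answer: $-77786$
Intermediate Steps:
$l{\left(q \right)} = -6$ ($l{\left(q \right)} = -12 + 3 \frac{q + q}{q + 0} = -12 + 3 \frac{2 q}{q} = -12 + 3 \cdot 2 = -12 + 6 = -6$)
$\left(-431 + l{\left(j{\left(n \right)} \right)}\right) 178 = \left(-431 - 6\right) 178 = \left(-437\right) 178 = -77786$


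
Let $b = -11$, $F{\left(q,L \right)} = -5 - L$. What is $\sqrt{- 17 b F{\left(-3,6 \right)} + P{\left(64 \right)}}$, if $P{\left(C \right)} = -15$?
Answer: $2 i \sqrt{518} \approx 45.519 i$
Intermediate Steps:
$\sqrt{- 17 b F{\left(-3,6 \right)} + P{\left(64 \right)}} = \sqrt{\left(-17\right) \left(-11\right) \left(-5 - 6\right) - 15} = \sqrt{187 \left(-5 - 6\right) - 15} = \sqrt{187 \left(-11\right) - 15} = \sqrt{-2057 - 15} = \sqrt{-2072} = 2 i \sqrt{518}$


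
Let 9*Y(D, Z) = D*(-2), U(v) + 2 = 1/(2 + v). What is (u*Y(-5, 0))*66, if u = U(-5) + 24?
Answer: 14300/9 ≈ 1588.9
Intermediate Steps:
U(v) = -2 + 1/(2 + v)
Y(D, Z) = -2*D/9 (Y(D, Z) = (D*(-2))/9 = (-2*D)/9 = -2*D/9)
u = 65/3 (u = (-3 - 2*(-5))/(2 - 5) + 24 = (-3 + 10)/(-3) + 24 = -1/3*7 + 24 = -7/3 + 24 = 65/3 ≈ 21.667)
(u*Y(-5, 0))*66 = (65*(-2/9*(-5))/3)*66 = ((65/3)*(10/9))*66 = (650/27)*66 = 14300/9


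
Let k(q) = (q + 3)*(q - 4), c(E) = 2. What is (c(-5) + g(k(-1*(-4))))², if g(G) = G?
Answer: 4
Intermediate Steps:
k(q) = (-4 + q)*(3 + q) (k(q) = (3 + q)*(-4 + q) = (-4 + q)*(3 + q))
(c(-5) + g(k(-1*(-4))))² = (2 + (-12 + (-1*(-4))² - (-1)*(-4)))² = (2 + (-12 + 4² - 1*4))² = (2 + (-12 + 16 - 4))² = (2 + 0)² = 2² = 4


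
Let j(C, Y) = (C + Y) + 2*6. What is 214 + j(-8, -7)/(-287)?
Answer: 61421/287 ≈ 214.01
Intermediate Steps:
j(C, Y) = 12 + C + Y (j(C, Y) = (C + Y) + 12 = 12 + C + Y)
214 + j(-8, -7)/(-287) = 214 + (12 - 8 - 7)/(-287) = 214 - 3*(-1/287) = 214 + 3/287 = 61421/287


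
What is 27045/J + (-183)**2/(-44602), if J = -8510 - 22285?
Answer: -149170323/91567906 ≈ -1.6291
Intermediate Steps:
J = -30795
27045/J + (-183)**2/(-44602) = 27045/(-30795) + (-183)**2/(-44602) = 27045*(-1/30795) + 33489*(-1/44602) = -1803/2053 - 33489/44602 = -149170323/91567906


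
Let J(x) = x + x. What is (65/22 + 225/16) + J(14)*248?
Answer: 1225139/176 ≈ 6961.0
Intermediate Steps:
J(x) = 2*x
(65/22 + 225/16) + J(14)*248 = (65/22 + 225/16) + (2*14)*248 = (65*(1/22) + 225*(1/16)) + 28*248 = (65/22 + 225/16) + 6944 = 2995/176 + 6944 = 1225139/176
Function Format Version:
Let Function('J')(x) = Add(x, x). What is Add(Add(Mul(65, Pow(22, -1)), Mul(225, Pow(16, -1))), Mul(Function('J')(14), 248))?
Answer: Rational(1225139, 176) ≈ 6961.0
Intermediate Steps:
Function('J')(x) = Mul(2, x)
Add(Add(Mul(65, Pow(22, -1)), Mul(225, Pow(16, -1))), Mul(Function('J')(14), 248)) = Add(Add(Mul(65, Pow(22, -1)), Mul(225, Pow(16, -1))), Mul(Mul(2, 14), 248)) = Add(Add(Mul(65, Rational(1, 22)), Mul(225, Rational(1, 16))), Mul(28, 248)) = Add(Add(Rational(65, 22), Rational(225, 16)), 6944) = Add(Rational(2995, 176), 6944) = Rational(1225139, 176)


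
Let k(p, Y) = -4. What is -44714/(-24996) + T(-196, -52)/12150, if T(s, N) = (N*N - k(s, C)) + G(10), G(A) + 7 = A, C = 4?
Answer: 25459969/12654225 ≈ 2.0120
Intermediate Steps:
G(A) = -7 + A
T(s, N) = 7 + N² (T(s, N) = (N*N - 1*(-4)) + (-7 + 10) = (N² + 4) + 3 = (4 + N²) + 3 = 7 + N²)
-44714/(-24996) + T(-196, -52)/12150 = -44714/(-24996) + (7 + (-52)²)/12150 = -44714*(-1/24996) + (7 + 2704)*(1/12150) = 22357/12498 + 2711*(1/12150) = 22357/12498 + 2711/12150 = 25459969/12654225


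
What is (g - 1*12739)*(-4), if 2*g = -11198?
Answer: 73352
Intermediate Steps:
g = -5599 (g = (½)*(-11198) = -5599)
(g - 1*12739)*(-4) = (-5599 - 1*12739)*(-4) = (-5599 - 12739)*(-4) = -18338*(-4) = 73352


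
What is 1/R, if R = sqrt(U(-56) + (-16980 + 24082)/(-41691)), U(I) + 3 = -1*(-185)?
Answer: sqrt(79011324015)/3790330 ≈ 0.074160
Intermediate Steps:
U(I) = 182 (U(I) = -3 - 1*(-185) = -3 + 185 = 182)
R = 2*sqrt(79011324015)/41691 (R = sqrt(182 + (-16980 + 24082)/(-41691)) = sqrt(182 + 7102*(-1/41691)) = sqrt(182 - 7102/41691) = sqrt(7580660/41691) = 2*sqrt(79011324015)/41691 ≈ 13.484)
1/R = 1/(2*sqrt(79011324015)/41691) = sqrt(79011324015)/3790330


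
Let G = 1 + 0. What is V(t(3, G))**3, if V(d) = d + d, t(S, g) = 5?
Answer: 1000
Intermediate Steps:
G = 1
V(d) = 2*d
V(t(3, G))**3 = (2*5)**3 = 10**3 = 1000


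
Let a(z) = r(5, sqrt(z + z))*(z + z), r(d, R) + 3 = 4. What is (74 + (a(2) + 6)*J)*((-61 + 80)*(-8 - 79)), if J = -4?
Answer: -56202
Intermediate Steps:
r(d, R) = 1 (r(d, R) = -3 + 4 = 1)
a(z) = 2*z (a(z) = 1*(z + z) = 1*(2*z) = 2*z)
(74 + (a(2) + 6)*J)*((-61 + 80)*(-8 - 79)) = (74 + (2*2 + 6)*(-4))*((-61 + 80)*(-8 - 79)) = (74 + (4 + 6)*(-4))*(19*(-87)) = (74 + 10*(-4))*(-1653) = (74 - 40)*(-1653) = 34*(-1653) = -56202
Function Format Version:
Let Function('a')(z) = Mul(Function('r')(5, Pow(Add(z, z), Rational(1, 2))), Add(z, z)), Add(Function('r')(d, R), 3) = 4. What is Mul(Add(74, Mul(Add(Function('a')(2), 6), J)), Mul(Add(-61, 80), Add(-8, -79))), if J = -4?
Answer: -56202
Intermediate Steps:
Function('r')(d, R) = 1 (Function('r')(d, R) = Add(-3, 4) = 1)
Function('a')(z) = Mul(2, z) (Function('a')(z) = Mul(1, Add(z, z)) = Mul(1, Mul(2, z)) = Mul(2, z))
Mul(Add(74, Mul(Add(Function('a')(2), 6), J)), Mul(Add(-61, 80), Add(-8, -79))) = Mul(Add(74, Mul(Add(Mul(2, 2), 6), -4)), Mul(Add(-61, 80), Add(-8, -79))) = Mul(Add(74, Mul(Add(4, 6), -4)), Mul(19, -87)) = Mul(Add(74, Mul(10, -4)), -1653) = Mul(Add(74, -40), -1653) = Mul(34, -1653) = -56202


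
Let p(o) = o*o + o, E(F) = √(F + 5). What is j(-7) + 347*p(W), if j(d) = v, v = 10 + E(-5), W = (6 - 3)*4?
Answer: 54142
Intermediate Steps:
E(F) = √(5 + F)
W = 12 (W = 3*4 = 12)
v = 10 (v = 10 + √(5 - 5) = 10 + √0 = 10 + 0 = 10)
j(d) = 10
p(o) = o + o² (p(o) = o² + o = o + o²)
j(-7) + 347*p(W) = 10 + 347*(12*(1 + 12)) = 10 + 347*(12*13) = 10 + 347*156 = 10 + 54132 = 54142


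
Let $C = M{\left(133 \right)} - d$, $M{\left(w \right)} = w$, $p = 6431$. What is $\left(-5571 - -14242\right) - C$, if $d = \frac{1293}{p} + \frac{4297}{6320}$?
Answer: $\frac{347053594727}{40643920} \approx 8538.9$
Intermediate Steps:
$d = \frac{35805767}{40643920}$ ($d = \frac{1293}{6431} + \frac{4297}{6320} = \frac{35805767}{40643920} \approx 0.88096$)
$C = \frac{5369835593}{40643920}$ ($C = 133 - \frac{35805767}{40643920} = \frac{5369835593}{40643920} \approx 132.12$)
$\left(-5571 - -14242\right) - C = \left(-5571 - -14242\right) - \frac{5369835593}{40643920} = \left(-5571 + 14242\right) - \frac{5369835593}{40643920} = 8671 - \frac{5369835593}{40643920} = \frac{347053594727}{40643920}$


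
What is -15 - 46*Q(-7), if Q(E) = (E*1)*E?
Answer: -2269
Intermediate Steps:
Q(E) = E² (Q(E) = E*E = E²)
-15 - 46*Q(-7) = -15 - 46*(-7)² = -15 - 46*49 = -15 - 2254 = -2269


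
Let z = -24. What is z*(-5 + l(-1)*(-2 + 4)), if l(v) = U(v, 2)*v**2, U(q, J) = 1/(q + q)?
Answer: 144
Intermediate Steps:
U(q, J) = 1/(2*q)
l(v) = v/2 (l(v) = (1/(2*v))*v**2 = v/2)
z*(-5 + l(-1)*(-2 + 4)) = -24*(-5 + ((1/2)*(-1))*(-2 + 4)) = -24*(-5 - 1/2*2) = -24*(-5 - 1) = -24*(-6) = 144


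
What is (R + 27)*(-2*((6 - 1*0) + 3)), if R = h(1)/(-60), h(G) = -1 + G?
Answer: -486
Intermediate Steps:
R = 0 (R = (-1 + 1)/(-60) = 0*(-1/60) = 0)
(R + 27)*(-2*((6 - 1*0) + 3)) = (0 + 27)*(-2*((6 - 1*0) + 3)) = 27*(-2*((6 + 0) + 3)) = 27*(-2*(6 + 3)) = 27*(-2*9) = 27*(-18) = -486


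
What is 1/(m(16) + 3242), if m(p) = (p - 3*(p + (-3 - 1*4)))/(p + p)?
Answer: 32/103733 ≈ 0.00030848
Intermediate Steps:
m(p) = (21 - 2*p)/(2*p) (m(p) = (p - 3*(p + (-3 - 4)))/((2*p)) = (p - 3*(p - 7))*(1/(2*p)) = (p - 3*(-7 + p))*(1/(2*p)) = (p + (21 - 3*p))*(1/(2*p)) = (21 - 2*p)*(1/(2*p)) = (21 - 2*p)/(2*p))
1/(m(16) + 3242) = 1/((21/2 - 1*16)/16 + 3242) = 1/((21/2 - 16)/16 + 3242) = 1/((1/16)*(-11/2) + 3242) = 1/(-11/32 + 3242) = 1/(103733/32) = 32/103733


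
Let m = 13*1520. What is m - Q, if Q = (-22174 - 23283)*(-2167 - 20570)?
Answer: -1033536049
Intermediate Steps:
Q = 1033555809 (Q = -45457*(-22737) = 1033555809)
m = 19760
m - Q = 19760 - 1*1033555809 = 19760 - 1033555809 = -1033536049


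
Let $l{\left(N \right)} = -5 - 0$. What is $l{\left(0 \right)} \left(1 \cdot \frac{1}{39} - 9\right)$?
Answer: $\frac{1750}{39} \approx 44.872$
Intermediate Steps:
$l{\left(N \right)} = -5$ ($l{\left(N \right)} = -5 + 0 = -5$)
$l{\left(0 \right)} \left(1 \cdot \frac{1}{39} - 9\right) = - 5 \left(1 \cdot \frac{1}{39} - 9\right) = - 5 \left(\frac{1}{39} - 9\right) = \left(-5\right) \left(- \frac{350}{39}\right) = \frac{1750}{39}$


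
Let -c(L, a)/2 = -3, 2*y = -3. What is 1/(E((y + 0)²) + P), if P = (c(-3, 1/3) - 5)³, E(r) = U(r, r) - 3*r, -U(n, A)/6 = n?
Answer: -4/77 ≈ -0.051948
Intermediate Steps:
y = -3/2 (y = (½)*(-3) = -3/2 ≈ -1.5000)
c(L, a) = 6 (c(L, a) = -2*(-3) = 6)
U(n, A) = -6*n
E(r) = -9*r (E(r) = -6*r - 3*r = -9*r)
P = 1 (P = (6 - 5)³ = 1³ = 1)
1/(E((y + 0)²) + P) = 1/(-9*(-3/2 + 0)² + 1) = 1/(-9*(-3/2)² + 1) = 1/(-9*9/4 + 1) = 1/(-81/4 + 1) = 1/(-77/4) = -4/77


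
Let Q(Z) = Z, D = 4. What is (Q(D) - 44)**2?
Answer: 1600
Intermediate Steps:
(Q(D) - 44)**2 = (4 - 44)**2 = (-40)**2 = 1600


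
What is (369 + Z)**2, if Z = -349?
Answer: 400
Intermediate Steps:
(369 + Z)**2 = (369 - 349)**2 = 20**2 = 400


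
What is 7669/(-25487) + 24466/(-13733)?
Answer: -728883319/350012971 ≈ -2.0824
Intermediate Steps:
7669/(-25487) + 24466/(-13733) = 7669*(-1/25487) + 24466*(-1/13733) = -7669/25487 - 24466/13733 = -728883319/350012971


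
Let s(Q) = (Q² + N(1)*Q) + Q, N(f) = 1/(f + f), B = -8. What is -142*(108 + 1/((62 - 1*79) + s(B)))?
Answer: -536902/35 ≈ -15340.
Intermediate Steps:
N(f) = 1/(2*f)
s(Q) = Q² + 3*Q/2 (s(Q) = (Q² + ((½)/1)*Q) + Q = (Q² + ((½)*1)*Q) + Q = (Q² + Q/2) + Q = Q² + 3*Q/2)
-142*(108 + 1/((62 - 1*79) + s(B))) = -142*(108 + 1/((62 - 1*79) + (½)*(-8)*(3 + 2*(-8)))) = -142*(108 + 1/((62 - 79) + (½)*(-8)*(3 - 16))) = -142*(108 + 1/(-17 + (½)*(-8)*(-13))) = -142*(108 + 1/(-17 + 52)) = -142*(108 + 1/35) = -142*3781/35 = -536902/35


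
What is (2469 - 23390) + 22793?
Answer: 1872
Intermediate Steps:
(2469 - 23390) + 22793 = -20921 + 22793 = 1872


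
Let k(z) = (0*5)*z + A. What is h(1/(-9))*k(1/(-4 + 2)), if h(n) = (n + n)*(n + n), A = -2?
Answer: -8/81 ≈ -0.098765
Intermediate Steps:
h(n) = 4*n**2 (h(n) = (2*n)*(2*n) = 4*n**2)
k(z) = -2 (k(z) = (0*5)*z - 2 = 0*z - 2 = 0 - 2 = -2)
h(1/(-9))*k(1/(-4 + 2)) = (4*(1/(-9))**2)*(-2) = (4*(-1/9)**2)*(-2) = (4*(1/81))*(-2) = (4/81)*(-2) = -8/81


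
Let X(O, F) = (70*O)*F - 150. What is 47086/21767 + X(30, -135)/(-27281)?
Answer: 7458762716/593825527 ≈ 12.561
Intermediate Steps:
X(O, F) = -150 + 70*F*O (X(O, F) = 70*F*O - 150 = -150 + 70*F*O)
47086/21767 + X(30, -135)/(-27281) = 47086/21767 + (-150 + 70*(-135)*30)/(-27281) = 47086*(1/21767) + (-150 - 283500)*(-1/27281) = 47086/21767 - 283650*(-1/27281) = 47086/21767 + 283650/27281 = 7458762716/593825527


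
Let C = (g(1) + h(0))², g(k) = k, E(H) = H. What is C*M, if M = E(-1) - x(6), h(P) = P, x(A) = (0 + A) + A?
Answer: -13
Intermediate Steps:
x(A) = 2*A (x(A) = A + A = 2*A)
C = 1 (C = (1 + 0)² = 1² = 1)
M = -13 (M = -1 - 2*6 = -1 - 1*12 = -1 - 12 = -13)
C*M = 1*(-13) = -13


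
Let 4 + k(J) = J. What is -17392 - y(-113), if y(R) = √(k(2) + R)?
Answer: -17392 - I*√115 ≈ -17392.0 - 10.724*I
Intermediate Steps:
k(J) = -4 + J
y(R) = √(-2 + R) (y(R) = √((-4 + 2) + R) = √(-2 + R))
-17392 - y(-113) = -17392 - √(-2 - 113) = -17392 - √(-115) = -17392 - I*√115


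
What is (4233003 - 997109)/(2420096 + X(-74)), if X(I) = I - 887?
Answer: 3235894/2419135 ≈ 1.3376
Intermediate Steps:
X(I) = -887 + I
(4233003 - 997109)/(2420096 + X(-74)) = (4233003 - 997109)/(2420096 + (-887 - 74)) = 3235894/(2420096 - 961) = 3235894/2419135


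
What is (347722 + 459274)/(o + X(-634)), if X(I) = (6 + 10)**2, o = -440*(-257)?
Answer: 201749/28334 ≈ 7.1204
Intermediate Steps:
o = 113080
X(I) = 256 (X(I) = 16**2 = 256)
(347722 + 459274)/(o + X(-634)) = (347722 + 459274)/(113080 + 256) = 806996/113336 = 806996*(1/113336) = 201749/28334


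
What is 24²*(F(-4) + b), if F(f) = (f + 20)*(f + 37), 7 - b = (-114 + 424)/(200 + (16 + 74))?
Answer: 8918784/29 ≈ 3.0754e+5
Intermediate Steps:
b = 172/29 (b = 7 - (-114 + 424)/(200 + (16 + 74)) = 7 - 310/(200 + 90) = 7 - 310/290 = 7 - 1*31/29 = 7 - 31/29 = 172/29 ≈ 5.9310)
F(f) = (20 + f)*(37 + f)
24²*(F(-4) + b) = 24²*((740 + (-4)² + 57*(-4)) + 172/29) = 576*((740 + 16 - 228) + 172/29) = 576*(528 + 172/29) = 576*(15484/29) = 8918784/29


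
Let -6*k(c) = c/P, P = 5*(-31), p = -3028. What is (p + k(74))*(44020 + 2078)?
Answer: -21635066778/155 ≈ -1.3958e+8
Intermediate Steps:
P = -155
k(c) = c/930 (k(c) = -c/(6*(-155)) = -c*(-1)/(6*155) = -(-1)*c/930 = c/930)
(p + k(74))*(44020 + 2078) = (-3028 + (1/930)*74)*(44020 + 2078) = (-3028 + 37/465)*46098 = -1407983/465*46098 = -21635066778/155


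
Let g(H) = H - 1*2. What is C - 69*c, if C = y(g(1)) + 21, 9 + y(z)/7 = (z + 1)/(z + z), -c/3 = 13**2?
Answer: 34941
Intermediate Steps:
c = -507 (c = -3*13**2 = -3*169 = -507)
g(H) = -2 + H (g(H) = H - 2 = -2 + H)
y(z) = -63 + 7*(1 + z)/(2*z) (y(z) = -63 + 7*((z + 1)/(z + z)) = -63 + 7*((1 + z)/((2*z))) = -63 + 7*((1 + z)*(1/(2*z))) = -63 + 7*((1 + z)/(2*z)) = -63 + 7*(1 + z)/(2*z))
C = -42 (C = 7*(1 - 17*(-2 + 1))/(2*(-2 + 1)) + 21 = (7/2)*(1 - 17*(-1))/(-1) + 21 = (7/2)*(-1)*(1 + 17) + 21 = (7/2)*(-1)*18 + 21 = -63 + 21 = -42)
C - 69*c = -42 - 69*(-507) = -42 + 34983 = 34941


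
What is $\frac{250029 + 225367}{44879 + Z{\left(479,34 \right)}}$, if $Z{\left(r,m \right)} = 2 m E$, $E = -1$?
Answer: $\frac{475396}{44811} \approx 10.609$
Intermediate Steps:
$Z{\left(r,m \right)} = - 2 m$ ($Z{\left(r,m \right)} = 2 m \left(-1\right) = - 2 m$)
$\frac{250029 + 225367}{44879 + Z{\left(479,34 \right)}} = \frac{250029 + 225367}{44879 - 68} = \frac{475396}{44879 - 68} = \frac{475396}{44811}$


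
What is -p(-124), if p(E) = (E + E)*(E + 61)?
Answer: -15624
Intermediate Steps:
p(E) = 2*E*(61 + E) (p(E) = (2*E)*(61 + E) = 2*E*(61 + E))
-p(-124) = -2*(-124)*(61 - 124) = -2*(-124)*(-63) = -1*15624 = -15624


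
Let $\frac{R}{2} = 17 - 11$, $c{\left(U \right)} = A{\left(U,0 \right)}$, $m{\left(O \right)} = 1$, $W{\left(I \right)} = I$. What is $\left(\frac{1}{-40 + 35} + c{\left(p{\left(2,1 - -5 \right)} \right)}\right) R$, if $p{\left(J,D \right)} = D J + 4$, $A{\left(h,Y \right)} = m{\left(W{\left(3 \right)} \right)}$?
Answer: $\frac{48}{5} \approx 9.6$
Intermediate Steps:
$A{\left(h,Y \right)} = 1$
$p{\left(J,D \right)} = 4 + D J$
$c{\left(U \right)} = 1$
$R = 12$ ($R = 2 \left(17 - 11\right) = 2 \cdot 6 = 12$)
$\left(\frac{1}{-40 + 35} + c{\left(p{\left(2,1 - -5 \right)} \right)}\right) R = \left(\frac{1}{-40 + 35} + 1\right) 12 = \left(\frac{1}{-5} + 1\right) 12 = \left(- \frac{1}{5} + 1\right) 12 = \frac{4}{5} \cdot 12 = \frac{48}{5}$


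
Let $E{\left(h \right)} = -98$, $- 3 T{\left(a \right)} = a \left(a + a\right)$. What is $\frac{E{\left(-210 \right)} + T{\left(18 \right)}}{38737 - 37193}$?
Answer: $- \frac{157}{772} \approx -0.20337$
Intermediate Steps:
$T{\left(a \right)} = - \frac{2 a^{2}}{3}$ ($T{\left(a \right)} = - \frac{a \left(a + a\right)}{3} = - \frac{a 2 a}{3} = - \frac{2 a^{2}}{3}$)
$\frac{E{\left(-210 \right)} + T{\left(18 \right)}}{38737 - 37193} = \frac{-98 - \frac{2 \cdot 18^{2}}{3}}{38737 - 37193} = \frac{-98 - 216}{1544} = \left(-98 - 216\right) \frac{1}{1544} = \left(-314\right) \frac{1}{1544} = - \frac{157}{772}$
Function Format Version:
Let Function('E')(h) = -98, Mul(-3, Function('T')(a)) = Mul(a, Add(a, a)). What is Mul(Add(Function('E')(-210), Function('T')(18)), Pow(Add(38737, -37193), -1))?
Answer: Rational(-157, 772) ≈ -0.20337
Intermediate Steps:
Function('T')(a) = Mul(Rational(-2, 3), Pow(a, 2)) (Function('T')(a) = Mul(Rational(-1, 3), Mul(a, Add(a, a))) = Mul(Rational(-1, 3), Mul(a, Mul(2, a))) = Mul(Rational(-1, 3), Mul(2, Pow(a, 2))) = Mul(Rational(-2, 3), Pow(a, 2)))
Mul(Add(Function('E')(-210), Function('T')(18)), Pow(Add(38737, -37193), -1)) = Mul(Add(-98, Mul(Rational(-2, 3), Pow(18, 2))), Pow(Add(38737, -37193), -1)) = Mul(Add(-98, Mul(Rational(-2, 3), 324)), Pow(1544, -1)) = Mul(Add(-98, -216), Rational(1, 1544)) = Mul(-314, Rational(1, 1544)) = Rational(-157, 772)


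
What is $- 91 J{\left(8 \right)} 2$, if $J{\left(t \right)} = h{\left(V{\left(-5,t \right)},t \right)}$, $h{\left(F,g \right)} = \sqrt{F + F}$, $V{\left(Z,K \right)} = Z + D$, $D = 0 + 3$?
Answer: $- 364 i \approx - 364.0 i$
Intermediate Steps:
$D = 3$
$V{\left(Z,K \right)} = 3 + Z$ ($V{\left(Z,K \right)} = Z + 3 = 3 + Z$)
$h{\left(F,g \right)} = \sqrt{2} \sqrt{F}$ ($h{\left(F,g \right)} = \sqrt{2 F} = \sqrt{2} \sqrt{F}$)
$J{\left(t \right)} = 2 i$ ($J{\left(t \right)} = \sqrt{2} \sqrt{3 - 5} = \sqrt{2} \sqrt{-2} = \sqrt{2} i \sqrt{2} = 2 i$)
$- 91 J{\left(8 \right)} 2 = - 91 \cdot 2 i 2 = - 182 i 2 = - 364 i$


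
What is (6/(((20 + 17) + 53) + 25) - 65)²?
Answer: 55785961/13225 ≈ 4218.2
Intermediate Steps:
(6/(((20 + 17) + 53) + 25) - 65)² = (6/((37 + 53) + 25) - 65)² = (6/(90 + 25) - 65)² = (6/115 - 65)² = (-7469/115)² = 55785961/13225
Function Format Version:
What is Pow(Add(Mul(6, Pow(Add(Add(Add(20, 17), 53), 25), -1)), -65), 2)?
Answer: Rational(55785961, 13225) ≈ 4218.2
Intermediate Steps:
Pow(Add(Mul(6, Pow(Add(Add(Add(20, 17), 53), 25), -1)), -65), 2) = Pow(Add(Mul(6, Pow(Add(Add(37, 53), 25), -1)), -65), 2) = Pow(Add(Mul(6, Pow(Add(90, 25), -1)), -65), 2) = Pow(Add(Mul(6, Pow(115, -1)), -65), 2) = Pow(Add(Mul(6, Rational(1, 115)), -65), 2) = Pow(Add(Rational(6, 115), -65), 2) = Pow(Rational(-7469, 115), 2) = Rational(55785961, 13225)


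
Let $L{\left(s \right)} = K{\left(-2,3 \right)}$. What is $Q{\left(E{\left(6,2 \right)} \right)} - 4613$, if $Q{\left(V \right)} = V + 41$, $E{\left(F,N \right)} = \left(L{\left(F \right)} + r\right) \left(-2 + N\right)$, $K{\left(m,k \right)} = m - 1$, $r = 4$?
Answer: $-4572$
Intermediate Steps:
$K{\left(m,k \right)} = -1 + m$ ($K{\left(m,k \right)} = m - 1 = -1 + m$)
$L{\left(s \right)} = -3$ ($L{\left(s \right)} = -1 - 2 = -3$)
$E{\left(F,N \right)} = -2 + N$ ($E{\left(F,N \right)} = \left(-3 + 4\right) \left(-2 + N\right) = 1 \left(-2 + N\right) = -2 + N$)
$Q{\left(V \right)} = 41 + V$
$Q{\left(E{\left(6,2 \right)} \right)} - 4613 = \left(41 + \left(-2 + 2\right)\right) - 4613 = \left(41 + 0\right) - 4613 = 41 - 4613 = -4572$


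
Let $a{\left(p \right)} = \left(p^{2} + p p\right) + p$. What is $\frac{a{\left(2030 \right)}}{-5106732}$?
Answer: $- \frac{4121915}{2553366} \approx -1.6143$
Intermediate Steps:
$a{\left(p \right)} = p + 2 p^{2}$ ($a{\left(p \right)} = \left(p^{2} + p^{2}\right) + p = 2 p^{2} + p = p + 2 p^{2}$)
$\frac{a{\left(2030 \right)}}{-5106732} = \frac{2030 \left(1 + 2 \cdot 2030\right)}{-5106732} = 2030 \left(1 + 4060\right) \left(- \frac{1}{5106732}\right) = 2030 \cdot 4061 \left(- \frac{1}{5106732}\right) = 8243830 \left(- \frac{1}{5106732}\right) = - \frac{4121915}{2553366}$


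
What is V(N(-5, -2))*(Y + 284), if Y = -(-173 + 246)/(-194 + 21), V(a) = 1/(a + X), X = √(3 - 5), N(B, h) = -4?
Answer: -98410/1557 - 49205*I*√2/3114 ≈ -63.205 - 22.346*I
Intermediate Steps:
X = I*√2 (X = √(-2) = I*√2 ≈ 1.4142*I)
V(a) = 1/(a + I*√2)
Y = 73/173 (Y = -73/(-173) = -73*(-1)/173 = -1*(-73/173) = 73/173 ≈ 0.42197)
V(N(-5, -2))*(Y + 284) = (73/173 + 284)/(-4 + I*√2) = (49205/173)/(-4 + I*√2) = 49205/(173*(-4 + I*√2))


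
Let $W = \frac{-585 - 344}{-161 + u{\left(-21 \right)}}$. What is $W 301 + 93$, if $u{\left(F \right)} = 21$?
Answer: $\frac{41807}{20} \approx 2090.4$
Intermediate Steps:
$W = \frac{929}{140}$ ($W = \frac{-585 - 344}{-161 + 21} = - \frac{929}{-140} = \left(-929\right) \left(- \frac{1}{140}\right) = \frac{929}{140} \approx 6.6357$)
$W 301 + 93 = \frac{929}{140} \cdot 301 + 93 = \frac{39947}{20} + 93 = \frac{41807}{20}$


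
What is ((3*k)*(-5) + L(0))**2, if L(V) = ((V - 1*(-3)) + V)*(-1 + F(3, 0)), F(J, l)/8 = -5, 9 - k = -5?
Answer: 110889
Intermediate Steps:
k = 14 (k = 9 - 1*(-5) = 9 + 5 = 14)
F(J, l) = -40 (F(J, l) = 8*(-5) = -40)
L(V) = -123 - 82*V (L(V) = ((V - 1*(-3)) + V)*(-1 - 40) = ((V + 3) + V)*(-41) = ((3 + V) + V)*(-41) = (3 + 2*V)*(-41) = -123 - 82*V)
((3*k)*(-5) + L(0))**2 = ((3*14)*(-5) + (-123 - 82*0))**2 = (42*(-5) + (-123 + 0))**2 = (-210 - 123)**2 = (-333)**2 = 110889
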